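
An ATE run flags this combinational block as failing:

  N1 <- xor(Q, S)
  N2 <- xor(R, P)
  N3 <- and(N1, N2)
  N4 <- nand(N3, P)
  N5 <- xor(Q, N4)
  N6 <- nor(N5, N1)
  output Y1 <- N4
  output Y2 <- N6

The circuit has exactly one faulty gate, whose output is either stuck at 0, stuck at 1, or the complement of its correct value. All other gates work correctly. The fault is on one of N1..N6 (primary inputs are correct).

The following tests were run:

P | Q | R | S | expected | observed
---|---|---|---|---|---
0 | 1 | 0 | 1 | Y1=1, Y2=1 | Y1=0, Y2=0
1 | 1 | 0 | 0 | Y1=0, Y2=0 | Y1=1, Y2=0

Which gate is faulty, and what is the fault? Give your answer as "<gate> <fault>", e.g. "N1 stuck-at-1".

Fault-free values for test 1 (P=0, Q=1, R=0, S=1): N1=0, N2=0, N3=0, N4=1, N5=0, N6=1, giving Y1=1, Y2=1. Observed Y1=0, Y2=0.
Test 1: faults giving observed Y1=0, Y2=0 are {N4 stuck-at-0, N4 inverted output}.
Test 2 (P=1, Q=1, R=0, S=0): fault-free N1=1, N2=1, N3=1, N4=0, N5=1, N6=0 → Y1=0, Y2=0; observed Y1=1, Y2=0. Eliminates N4 stuck-at-0.
Only N4 inverted output is consistent with every test.

N4 inverted output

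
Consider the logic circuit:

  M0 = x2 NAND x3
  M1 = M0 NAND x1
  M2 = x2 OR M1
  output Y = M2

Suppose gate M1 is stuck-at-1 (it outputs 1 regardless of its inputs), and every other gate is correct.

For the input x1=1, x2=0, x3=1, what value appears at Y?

Propagate with M1 forced: M0=1, M1=1 [stuck-at-1], M2=1.
So Y = 1. (Without the fault it would be 0.)

1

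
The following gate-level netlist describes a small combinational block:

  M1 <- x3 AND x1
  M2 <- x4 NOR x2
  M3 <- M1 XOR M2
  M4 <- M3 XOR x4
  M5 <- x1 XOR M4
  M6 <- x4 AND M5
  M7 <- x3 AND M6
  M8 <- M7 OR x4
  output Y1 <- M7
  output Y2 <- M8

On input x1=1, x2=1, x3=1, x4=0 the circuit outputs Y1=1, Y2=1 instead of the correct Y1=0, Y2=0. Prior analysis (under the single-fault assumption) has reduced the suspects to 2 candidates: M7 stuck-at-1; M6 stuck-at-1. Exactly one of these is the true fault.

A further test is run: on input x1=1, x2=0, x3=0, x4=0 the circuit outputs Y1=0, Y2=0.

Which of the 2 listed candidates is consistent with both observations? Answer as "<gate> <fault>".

M6 stuck-at-1

Evaluate each candidate on input x1=1, x2=0, x3=0, x4=0:
  M7 stuck-at-1: M1=0, M2=1, M3=1, M4=1, M5=0, M6=0, M7=1 [stuck-at-1], M8=1 → Y1=1, Y2=1 — eliminated
  M6 stuck-at-1: M1=0, M2=1, M3=1, M4=1, M5=0, M6=1 [stuck-at-1], M7=0, M8=0 → Y1=0, Y2=0 — matches
Only M6 stuck-at-1 reproduces the observed Y1=0, Y2=0.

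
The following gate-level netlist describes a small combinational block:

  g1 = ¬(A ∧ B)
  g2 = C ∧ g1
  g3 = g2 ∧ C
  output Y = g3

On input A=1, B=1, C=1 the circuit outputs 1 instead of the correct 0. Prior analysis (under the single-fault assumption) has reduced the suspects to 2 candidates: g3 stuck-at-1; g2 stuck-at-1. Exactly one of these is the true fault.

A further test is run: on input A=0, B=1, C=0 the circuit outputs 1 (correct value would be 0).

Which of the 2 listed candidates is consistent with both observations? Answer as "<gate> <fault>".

Evaluate each candidate on input A=0, B=1, C=0:
  g3 stuck-at-1: g1=1, g2=0, g3=1 [stuck-at-1] → 1 — matches
  g2 stuck-at-1: g1=1, g2=1 [stuck-at-1], g3=0 → 0 — eliminated
Only g3 stuck-at-1 reproduces the observed 1.

g3 stuck-at-1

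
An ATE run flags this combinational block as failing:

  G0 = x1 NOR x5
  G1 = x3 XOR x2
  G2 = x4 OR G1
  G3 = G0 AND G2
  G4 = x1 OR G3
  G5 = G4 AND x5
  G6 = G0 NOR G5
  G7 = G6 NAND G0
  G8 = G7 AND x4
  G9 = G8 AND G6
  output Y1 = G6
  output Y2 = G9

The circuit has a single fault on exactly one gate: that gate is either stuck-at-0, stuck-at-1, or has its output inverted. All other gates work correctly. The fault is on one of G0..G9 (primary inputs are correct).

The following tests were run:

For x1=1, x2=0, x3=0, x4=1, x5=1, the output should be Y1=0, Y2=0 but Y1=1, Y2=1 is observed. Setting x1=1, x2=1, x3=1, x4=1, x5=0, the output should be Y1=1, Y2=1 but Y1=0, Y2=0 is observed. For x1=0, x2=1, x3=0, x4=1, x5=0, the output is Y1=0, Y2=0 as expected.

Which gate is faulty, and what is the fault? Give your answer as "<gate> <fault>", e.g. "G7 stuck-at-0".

Fault-free values for test 1 (x1=1, x2=0, x3=0, x4=1, x5=1): G0=0, G1=0, G2=1, G3=0, G4=1, G5=1, G6=0, G7=1, G8=1, G9=0, giving Y1=0, Y2=0. Observed Y1=1, Y2=1.
Test 1: faults giving observed Y1=1, Y2=1 are {G4 stuck-at-0, G4 inverted output, G5 stuck-at-0, G5 inverted output, G6 stuck-at-1, G6 inverted output}.
Test 2 (x1=1, x2=1, x3=1, x4=1, x5=0): fault-free G0=0, G1=0, G2=1, G3=0, G4=1, G5=0, G6=1, G7=1, G8=1, G9=1 → Y1=1, Y2=1; observed Y1=0, Y2=0. Eliminates G4 stuck-at-0, G4 inverted output, G5 stuck-at-0, G6 stuck-at-1.
Test 3 (x1=0, x2=1, x3=0, x4=1, x5=0): fault-free G0=1, G1=1, G2=1, G3=1, G4=1, G5=0, G6=0, G7=1, G8=1, G9=0 → Y1=0, Y2=0; observed Y1=0, Y2=0. Eliminates G6 inverted output.
Only G5 inverted output is consistent with every test.

G5 inverted output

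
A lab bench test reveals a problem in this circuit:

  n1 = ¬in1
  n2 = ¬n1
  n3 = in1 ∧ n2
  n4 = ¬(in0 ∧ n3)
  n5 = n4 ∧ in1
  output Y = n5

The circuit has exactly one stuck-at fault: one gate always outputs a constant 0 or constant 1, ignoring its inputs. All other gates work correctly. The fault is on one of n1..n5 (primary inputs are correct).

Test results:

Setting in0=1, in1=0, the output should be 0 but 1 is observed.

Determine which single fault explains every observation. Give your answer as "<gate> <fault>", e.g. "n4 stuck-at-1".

n5 stuck-at-1

Fault-free values for test 1 (in0=1, in1=0): n1=1, n2=0, n3=0, n4=1, n5=0, giving Y=0. Observed 1.
Test 1: faults giving observed 1 are {n5 stuck-at-1}.
Only n5 stuck-at-1 is consistent with every test.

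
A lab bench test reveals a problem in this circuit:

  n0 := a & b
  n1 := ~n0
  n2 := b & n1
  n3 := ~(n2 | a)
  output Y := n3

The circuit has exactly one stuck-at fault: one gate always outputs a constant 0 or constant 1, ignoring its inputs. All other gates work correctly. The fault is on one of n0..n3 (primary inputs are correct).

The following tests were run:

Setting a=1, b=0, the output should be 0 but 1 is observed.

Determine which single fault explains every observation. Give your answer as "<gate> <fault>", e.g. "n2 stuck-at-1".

n3 stuck-at-1

Fault-free values for test 1 (a=1, b=0): n0=0, n1=1, n2=0, n3=0, giving Y=0. Observed 1.
Test 1: faults giving observed 1 are {n3 stuck-at-1}.
Only n3 stuck-at-1 is consistent with every test.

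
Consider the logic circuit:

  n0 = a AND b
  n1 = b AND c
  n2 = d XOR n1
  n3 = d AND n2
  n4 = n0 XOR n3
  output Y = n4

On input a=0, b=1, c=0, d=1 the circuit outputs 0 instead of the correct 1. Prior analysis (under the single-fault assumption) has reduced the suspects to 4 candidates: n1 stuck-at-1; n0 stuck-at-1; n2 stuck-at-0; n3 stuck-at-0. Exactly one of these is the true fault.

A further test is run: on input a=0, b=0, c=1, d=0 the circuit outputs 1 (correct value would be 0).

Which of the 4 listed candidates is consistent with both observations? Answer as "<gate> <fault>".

n0 stuck-at-1

Evaluate each candidate on input a=0, b=0, c=1, d=0:
  n1 stuck-at-1: n0=0, n1=1 [stuck-at-1], n2=1, n3=0, n4=0 → 0 — eliminated
  n0 stuck-at-1: n0=1 [stuck-at-1], n1=0, n2=0, n3=0, n4=1 → 1 — matches
  n2 stuck-at-0: n0=0, n1=0, n2=0 [stuck-at-0], n3=0, n4=0 → 0 — eliminated
  n3 stuck-at-0: n0=0, n1=0, n2=0, n3=0 [stuck-at-0], n4=0 → 0 — eliminated
Only n0 stuck-at-1 reproduces the observed 1.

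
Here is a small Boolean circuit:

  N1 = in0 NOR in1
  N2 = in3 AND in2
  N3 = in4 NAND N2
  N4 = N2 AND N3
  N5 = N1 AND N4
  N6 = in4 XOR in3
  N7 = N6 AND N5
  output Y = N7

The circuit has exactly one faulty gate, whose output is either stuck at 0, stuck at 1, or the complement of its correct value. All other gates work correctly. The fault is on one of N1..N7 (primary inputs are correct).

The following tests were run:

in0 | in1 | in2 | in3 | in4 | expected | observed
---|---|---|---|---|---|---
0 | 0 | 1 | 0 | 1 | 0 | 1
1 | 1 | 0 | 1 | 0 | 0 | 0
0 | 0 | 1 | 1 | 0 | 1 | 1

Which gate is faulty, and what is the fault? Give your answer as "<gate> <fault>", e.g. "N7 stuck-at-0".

N4 stuck-at-1

Fault-free values for test 1 (in0=0, in1=0, in2=1, in3=0, in4=1): N1=1, N2=0, N3=1, N4=0, N5=0, N6=1, N7=0, giving Y=0. Observed 1.
Test 1: faults giving observed 1 are {N4 stuck-at-1, N4 inverted output, N5 stuck-at-1, N5 inverted output, N7 stuck-at-1, N7 inverted output}.
Test 2 (in0=1, in1=1, in2=0, in3=1, in4=0): fault-free N1=0, N2=0, N3=1, N4=0, N5=0, N6=1, N7=0 → 0; observed 0. Eliminates N5 stuck-at-1, N5 inverted output, N7 stuck-at-1, N7 inverted output.
Test 3 (in0=0, in1=0, in2=1, in3=1, in4=0): fault-free N1=1, N2=1, N3=1, N4=1, N5=1, N6=1, N7=1 → 1; observed 1. Eliminates N4 inverted output.
Only N4 stuck-at-1 is consistent with every test.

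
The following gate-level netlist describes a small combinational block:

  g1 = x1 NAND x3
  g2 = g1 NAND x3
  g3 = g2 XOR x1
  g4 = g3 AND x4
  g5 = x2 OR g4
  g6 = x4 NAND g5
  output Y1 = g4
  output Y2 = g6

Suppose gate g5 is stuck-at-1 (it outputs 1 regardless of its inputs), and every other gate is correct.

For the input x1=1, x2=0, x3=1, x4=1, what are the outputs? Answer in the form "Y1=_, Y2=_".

Y1=0, Y2=0

Propagate with g5 forced: g1=0, g2=1, g3=0, g4=0, g5=1 [stuck-at-1], g6=0.
So the outputs are Y1=0, Y2=0. (Without the fault they would be Y1=0, Y2=1.)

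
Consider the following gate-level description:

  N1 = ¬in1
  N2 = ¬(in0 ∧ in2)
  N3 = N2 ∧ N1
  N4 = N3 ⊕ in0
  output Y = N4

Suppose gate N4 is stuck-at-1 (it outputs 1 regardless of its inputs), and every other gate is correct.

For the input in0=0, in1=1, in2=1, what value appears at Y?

Propagate with N4 forced: N1=0, N2=1, N3=0, N4=1 [stuck-at-1].
So Y = 1. (Without the fault it would be 0.)

1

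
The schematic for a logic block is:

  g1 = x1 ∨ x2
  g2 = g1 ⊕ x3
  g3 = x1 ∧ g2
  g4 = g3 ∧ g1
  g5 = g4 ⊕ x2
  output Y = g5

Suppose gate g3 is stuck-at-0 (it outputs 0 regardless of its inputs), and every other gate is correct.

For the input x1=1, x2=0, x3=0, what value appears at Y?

Propagate with g3 forced: g1=1, g2=1, g3=0 [stuck-at-0], g4=0, g5=0.
So Y = 0. (Without the fault it would be 1.)

0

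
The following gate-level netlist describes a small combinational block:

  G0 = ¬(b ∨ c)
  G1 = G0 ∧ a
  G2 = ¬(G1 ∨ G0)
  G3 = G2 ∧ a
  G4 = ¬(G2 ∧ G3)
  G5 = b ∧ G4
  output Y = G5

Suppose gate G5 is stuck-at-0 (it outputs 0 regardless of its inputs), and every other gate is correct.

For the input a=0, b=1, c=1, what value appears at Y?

0

Propagate with G5 forced: G0=0, G1=0, G2=1, G3=0, G4=1, G5=0 [stuck-at-0].
So Y = 0. (Without the fault it would be 1.)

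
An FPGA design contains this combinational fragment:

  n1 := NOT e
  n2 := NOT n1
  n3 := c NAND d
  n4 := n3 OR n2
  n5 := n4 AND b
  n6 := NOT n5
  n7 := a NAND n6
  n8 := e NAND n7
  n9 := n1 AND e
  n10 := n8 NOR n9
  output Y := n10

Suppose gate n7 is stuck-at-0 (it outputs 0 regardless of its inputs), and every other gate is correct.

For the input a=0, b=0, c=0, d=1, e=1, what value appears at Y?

Propagate with n7 forced: n1=0, n2=1, n3=1, n4=1, n5=0, n6=1, n7=0 [stuck-at-0], n8=1, n9=0, n10=0.
So Y = 0. (Without the fault it would be 1.)

0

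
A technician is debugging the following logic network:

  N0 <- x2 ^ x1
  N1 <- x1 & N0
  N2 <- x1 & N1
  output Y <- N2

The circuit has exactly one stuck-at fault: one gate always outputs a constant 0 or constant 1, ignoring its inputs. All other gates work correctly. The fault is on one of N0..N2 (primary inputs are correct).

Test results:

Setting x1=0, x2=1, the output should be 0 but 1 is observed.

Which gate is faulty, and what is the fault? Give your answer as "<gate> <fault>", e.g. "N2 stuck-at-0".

Fault-free values for test 1 (x1=0, x2=1): N0=1, N1=0, N2=0, giving Y=0. Observed 1.
Test 1: faults giving observed 1 are {N2 stuck-at-1}.
Only N2 stuck-at-1 is consistent with every test.

N2 stuck-at-1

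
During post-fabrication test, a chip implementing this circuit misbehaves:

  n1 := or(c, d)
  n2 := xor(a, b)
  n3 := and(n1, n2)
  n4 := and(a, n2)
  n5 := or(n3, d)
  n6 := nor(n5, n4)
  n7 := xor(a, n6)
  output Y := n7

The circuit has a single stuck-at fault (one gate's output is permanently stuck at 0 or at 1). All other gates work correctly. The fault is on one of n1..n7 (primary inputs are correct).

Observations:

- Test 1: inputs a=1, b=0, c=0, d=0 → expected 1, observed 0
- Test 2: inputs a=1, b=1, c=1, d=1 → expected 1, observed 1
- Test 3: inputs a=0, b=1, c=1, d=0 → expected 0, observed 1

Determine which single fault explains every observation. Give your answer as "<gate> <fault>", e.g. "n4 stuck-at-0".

n2 stuck-at-0

Fault-free values for test 1 (a=1, b=0, c=0, d=0): n1=0, n2=1, n3=0, n4=1, n5=0, n6=0, n7=1, giving Y=1. Observed 0.
Test 1: faults giving observed 0 are {n2 stuck-at-0, n4 stuck-at-0, n6 stuck-at-1, n7 stuck-at-0}.
Test 2 (a=1, b=1, c=1, d=1): fault-free n1=1, n2=0, n3=0, n4=0, n5=1, n6=0, n7=1 → 1; observed 1. Eliminates n6 stuck-at-1, n7 stuck-at-0.
Test 3 (a=0, b=1, c=1, d=0): fault-free n1=1, n2=1, n3=1, n4=0, n5=1, n6=0, n7=0 → 0; observed 1. Eliminates n4 stuck-at-0.
Only n2 stuck-at-0 is consistent with every test.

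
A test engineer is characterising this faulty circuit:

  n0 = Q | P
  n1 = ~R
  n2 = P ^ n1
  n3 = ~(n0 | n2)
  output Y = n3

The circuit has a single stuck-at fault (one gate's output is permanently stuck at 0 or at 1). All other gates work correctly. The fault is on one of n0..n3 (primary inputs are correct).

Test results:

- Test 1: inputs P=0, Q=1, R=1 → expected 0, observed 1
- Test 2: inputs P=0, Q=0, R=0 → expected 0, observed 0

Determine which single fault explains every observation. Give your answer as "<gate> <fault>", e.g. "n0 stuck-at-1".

n0 stuck-at-0

Fault-free values for test 1 (P=0, Q=1, R=1): n0=1, n1=0, n2=0, n3=0, giving Y=0. Observed 1.
Test 1: faults giving observed 1 are {n0 stuck-at-0, n3 stuck-at-1}.
Test 2 (P=0, Q=0, R=0): fault-free n0=0, n1=1, n2=1, n3=0 → 0; observed 0. Eliminates n3 stuck-at-1.
Only n0 stuck-at-0 is consistent with every test.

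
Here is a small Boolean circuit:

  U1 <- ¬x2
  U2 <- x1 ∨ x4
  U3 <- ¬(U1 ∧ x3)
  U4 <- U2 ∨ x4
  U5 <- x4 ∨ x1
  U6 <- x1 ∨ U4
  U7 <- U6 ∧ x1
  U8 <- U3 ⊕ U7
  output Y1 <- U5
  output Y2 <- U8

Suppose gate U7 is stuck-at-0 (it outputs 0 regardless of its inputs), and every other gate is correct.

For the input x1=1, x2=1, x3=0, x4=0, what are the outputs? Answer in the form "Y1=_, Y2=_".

Y1=1, Y2=1

Propagate with U7 forced: U1=0, U2=1, U3=1, U4=1, U5=1, U6=1, U7=0 [stuck-at-0], U8=1.
So the outputs are Y1=1, Y2=1. (Without the fault they would be Y1=1, Y2=0.)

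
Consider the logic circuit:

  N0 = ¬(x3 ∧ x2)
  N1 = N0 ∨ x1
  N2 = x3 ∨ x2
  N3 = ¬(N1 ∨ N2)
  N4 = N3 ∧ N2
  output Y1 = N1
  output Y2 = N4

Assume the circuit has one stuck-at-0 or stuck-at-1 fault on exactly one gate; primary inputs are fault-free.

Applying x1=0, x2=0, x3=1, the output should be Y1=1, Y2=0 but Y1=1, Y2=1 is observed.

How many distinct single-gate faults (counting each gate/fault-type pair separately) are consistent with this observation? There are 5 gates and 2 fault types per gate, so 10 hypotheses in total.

Fault-free: N0=1, N1=1, N2=1, N3=0, N4=0 → Y1=1, Y2=0. Observed Y1=1, Y2=1.
  N0 stuck-at-0: output Y1=0, Y2=0 ✗
  N0 stuck-at-1: output Y1=1, Y2=0 ✗
  N1 stuck-at-0: output Y1=0, Y2=0 ✗
  N1 stuck-at-1: output Y1=1, Y2=0 ✗
  N2 stuck-at-0: output Y1=1, Y2=0 ✗
  N2 stuck-at-1: output Y1=1, Y2=0 ✗
  N3 stuck-at-0: output Y1=1, Y2=0 ✗
  N3 stuck-at-1: output Y1=1, Y2=1 ✓
  N4 stuck-at-0: output Y1=1, Y2=0 ✗
  N4 stuck-at-1: output Y1=1, Y2=1 ✓
Consistent faults: {N3 stuck-at-1, N4 stuck-at-1} — 2 in all.

2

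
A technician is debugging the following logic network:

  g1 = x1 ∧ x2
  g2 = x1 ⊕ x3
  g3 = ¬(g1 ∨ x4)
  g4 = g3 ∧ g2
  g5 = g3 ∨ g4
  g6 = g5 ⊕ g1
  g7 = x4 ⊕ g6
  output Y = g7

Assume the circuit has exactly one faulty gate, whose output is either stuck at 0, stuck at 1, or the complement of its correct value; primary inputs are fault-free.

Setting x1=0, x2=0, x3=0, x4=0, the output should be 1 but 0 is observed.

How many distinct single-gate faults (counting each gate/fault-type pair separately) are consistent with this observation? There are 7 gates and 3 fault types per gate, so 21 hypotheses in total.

8

Fault-free: g1=0, g2=0, g3=1, g4=0, g5=1, g6=1, g7=1 → 1. Observed 0.
  g1: none of the 3 fault types match ✗
  g2: none of the 3 fault types match ✗
  g3: stuck-at-0, inverted output ✓; others ✗
  g4: none of the 3 fault types match ✗
  g5: stuck-at-0, inverted output ✓; others ✗
  g6: stuck-at-0, inverted output ✓; others ✗
  g7: stuck-at-0, inverted output ✓; others ✗
Consistent faults: {g3 stuck-at-0, g3 inverted output, g5 stuck-at-0, g5 inverted output, g6 stuck-at-0, g6 inverted output, g7 stuck-at-0, g7 inverted output} — 8 in all.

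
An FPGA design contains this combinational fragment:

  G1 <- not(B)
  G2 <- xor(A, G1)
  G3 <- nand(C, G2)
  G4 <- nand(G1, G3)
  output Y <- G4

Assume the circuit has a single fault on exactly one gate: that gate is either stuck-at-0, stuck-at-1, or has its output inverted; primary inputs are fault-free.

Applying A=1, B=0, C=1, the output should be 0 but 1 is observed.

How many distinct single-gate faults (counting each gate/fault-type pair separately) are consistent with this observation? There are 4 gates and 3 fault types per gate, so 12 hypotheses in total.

8

Fault-free: G1=1, G2=0, G3=1, G4=0 → 0. Observed 1.
  G1 stuck-at-0: output 1 ✓
  G1 stuck-at-1: output 0 ✗
  G1 inverted output: output 1 ✓
  G2 stuck-at-0: output 0 ✗
  G2 stuck-at-1: output 1 ✓
  G2 inverted output: output 1 ✓
  G3 stuck-at-0: output 1 ✓
  G3 stuck-at-1: output 0 ✗
  G3 inverted output: output 1 ✓
  G4 stuck-at-0: output 0 ✗
  G4 stuck-at-1: output 1 ✓
  G4 inverted output: output 1 ✓
Consistent faults: {G1 stuck-at-0, G1 inverted output, G2 stuck-at-1, G2 inverted output, G3 stuck-at-0, G3 inverted output, G4 stuck-at-1, G4 inverted output} — 8 in all.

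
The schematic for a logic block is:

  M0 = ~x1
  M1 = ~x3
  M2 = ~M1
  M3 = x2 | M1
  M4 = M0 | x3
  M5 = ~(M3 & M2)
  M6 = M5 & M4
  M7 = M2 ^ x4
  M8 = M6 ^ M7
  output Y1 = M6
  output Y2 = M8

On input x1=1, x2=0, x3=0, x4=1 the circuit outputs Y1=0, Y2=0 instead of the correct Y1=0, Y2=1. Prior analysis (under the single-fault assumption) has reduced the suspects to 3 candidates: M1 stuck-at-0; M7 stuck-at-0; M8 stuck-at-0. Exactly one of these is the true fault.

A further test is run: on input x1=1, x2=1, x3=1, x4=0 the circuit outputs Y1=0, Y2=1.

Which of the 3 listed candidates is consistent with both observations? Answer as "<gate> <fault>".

Evaluate each candidate on input x1=1, x2=1, x3=1, x4=0:
  M1 stuck-at-0: M0=0, M1=0 [stuck-at-0], M2=1, M3=1, M4=1, M5=0, M6=0, M7=1, M8=1 → Y1=0, Y2=1 — matches
  M7 stuck-at-0: M0=0, M1=0, M2=1, M3=1, M4=1, M5=0, M6=0, M7=0 [stuck-at-0], M8=0 → Y1=0, Y2=0 — eliminated
  M8 stuck-at-0: M0=0, M1=0, M2=1, M3=1, M4=1, M5=0, M6=0, M7=1, M8=0 [stuck-at-0] → Y1=0, Y2=0 — eliminated
Only M1 stuck-at-0 reproduces the observed Y1=0, Y2=1.

M1 stuck-at-0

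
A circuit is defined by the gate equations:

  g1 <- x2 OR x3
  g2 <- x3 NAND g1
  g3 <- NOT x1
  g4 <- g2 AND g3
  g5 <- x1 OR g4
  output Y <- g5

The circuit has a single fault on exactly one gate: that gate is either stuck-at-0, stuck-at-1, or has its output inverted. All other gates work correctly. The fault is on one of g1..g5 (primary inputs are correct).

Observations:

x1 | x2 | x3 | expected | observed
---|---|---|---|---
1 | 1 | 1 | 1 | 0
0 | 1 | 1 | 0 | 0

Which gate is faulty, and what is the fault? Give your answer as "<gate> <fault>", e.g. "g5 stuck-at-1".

g5 stuck-at-0

Fault-free values for test 1 (x1=1, x2=1, x3=1): g1=1, g2=0, g3=0, g4=0, g5=1, giving Y=1. Observed 0.
Test 1: faults giving observed 0 are {g5 stuck-at-0, g5 inverted output}.
Test 2 (x1=0, x2=1, x3=1): fault-free g1=1, g2=0, g3=1, g4=0, g5=0 → 0; observed 0. Eliminates g5 inverted output.
Only g5 stuck-at-0 is consistent with every test.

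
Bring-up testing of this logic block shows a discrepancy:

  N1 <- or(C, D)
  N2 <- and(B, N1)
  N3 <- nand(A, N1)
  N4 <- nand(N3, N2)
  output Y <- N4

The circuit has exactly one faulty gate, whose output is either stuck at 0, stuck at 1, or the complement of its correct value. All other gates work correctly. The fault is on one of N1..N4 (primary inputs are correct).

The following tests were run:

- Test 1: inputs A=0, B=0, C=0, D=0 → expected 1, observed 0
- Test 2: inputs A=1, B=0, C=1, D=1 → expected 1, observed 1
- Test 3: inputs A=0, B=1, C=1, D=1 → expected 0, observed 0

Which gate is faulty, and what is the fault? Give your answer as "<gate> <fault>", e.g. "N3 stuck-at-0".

Fault-free values for test 1 (A=0, B=0, C=0, D=0): N1=0, N2=0, N3=1, N4=1, giving Y=1. Observed 0.
Test 1: faults giving observed 0 are {N2 stuck-at-1, N2 inverted output, N4 stuck-at-0, N4 inverted output}.
Test 2 (A=1, B=0, C=1, D=1): fault-free N1=1, N2=0, N3=0, N4=1 → 1; observed 1. Eliminates N4 stuck-at-0, N4 inverted output.
Test 3 (A=0, B=1, C=1, D=1): fault-free N1=1, N2=1, N3=1, N4=0 → 0; observed 0. Eliminates N2 inverted output.
Only N2 stuck-at-1 is consistent with every test.

N2 stuck-at-1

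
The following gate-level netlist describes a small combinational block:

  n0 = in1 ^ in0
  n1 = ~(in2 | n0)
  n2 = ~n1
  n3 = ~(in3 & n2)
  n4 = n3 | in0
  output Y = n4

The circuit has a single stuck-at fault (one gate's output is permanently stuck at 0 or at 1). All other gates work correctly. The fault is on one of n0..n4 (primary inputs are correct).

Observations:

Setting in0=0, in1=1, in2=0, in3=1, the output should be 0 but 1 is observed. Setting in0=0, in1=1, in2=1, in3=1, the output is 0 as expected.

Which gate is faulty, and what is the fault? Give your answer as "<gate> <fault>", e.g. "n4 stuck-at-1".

n0 stuck-at-0

Fault-free values for test 1 (in0=0, in1=1, in2=0, in3=1): n0=1, n1=0, n2=1, n3=0, n4=0, giving Y=0. Observed 1.
Test 1: faults giving observed 1 are {n0 stuck-at-0, n1 stuck-at-1, n2 stuck-at-0, n3 stuck-at-1, n4 stuck-at-1}.
Test 2 (in0=0, in1=1, in2=1, in3=1): fault-free n0=1, n1=0, n2=1, n3=0, n4=0 → 0; observed 0. Eliminates n1 stuck-at-1, n2 stuck-at-0, n3 stuck-at-1, n4 stuck-at-1.
Only n0 stuck-at-0 is consistent with every test.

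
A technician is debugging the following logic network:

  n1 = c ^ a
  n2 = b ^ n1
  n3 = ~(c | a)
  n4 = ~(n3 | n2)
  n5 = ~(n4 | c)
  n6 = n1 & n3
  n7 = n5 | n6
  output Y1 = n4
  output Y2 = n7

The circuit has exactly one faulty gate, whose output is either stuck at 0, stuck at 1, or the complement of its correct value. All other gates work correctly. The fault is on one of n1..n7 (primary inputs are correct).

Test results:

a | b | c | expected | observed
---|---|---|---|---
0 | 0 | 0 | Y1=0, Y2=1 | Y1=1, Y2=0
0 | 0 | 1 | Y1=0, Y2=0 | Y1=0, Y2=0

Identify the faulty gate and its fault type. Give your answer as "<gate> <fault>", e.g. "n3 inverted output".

n3 stuck-at-0

Fault-free values for test 1 (a=0, b=0, c=0): n1=0, n2=0, n3=1, n4=0, n5=1, n6=0, n7=1, giving Y1=0, Y2=1. Observed Y1=1, Y2=0.
Test 1: faults giving observed Y1=1, Y2=0 are {n3 stuck-at-0, n3 inverted output, n4 stuck-at-1, n4 inverted output}.
Test 2 (a=0, b=0, c=1): fault-free n1=1, n2=1, n3=0, n4=0, n5=0, n6=0, n7=0 → Y1=0, Y2=0; observed Y1=0, Y2=0. Eliminates n3 inverted output, n4 stuck-at-1, n4 inverted output.
Only n3 stuck-at-0 is consistent with every test.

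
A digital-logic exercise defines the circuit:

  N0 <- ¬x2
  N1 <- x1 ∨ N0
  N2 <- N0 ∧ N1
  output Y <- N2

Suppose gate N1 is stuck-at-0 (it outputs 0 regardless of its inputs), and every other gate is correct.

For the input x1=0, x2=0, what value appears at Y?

0

Propagate with N1 forced: N0=1, N1=0 [stuck-at-0], N2=0.
So Y = 0. (Without the fault it would be 1.)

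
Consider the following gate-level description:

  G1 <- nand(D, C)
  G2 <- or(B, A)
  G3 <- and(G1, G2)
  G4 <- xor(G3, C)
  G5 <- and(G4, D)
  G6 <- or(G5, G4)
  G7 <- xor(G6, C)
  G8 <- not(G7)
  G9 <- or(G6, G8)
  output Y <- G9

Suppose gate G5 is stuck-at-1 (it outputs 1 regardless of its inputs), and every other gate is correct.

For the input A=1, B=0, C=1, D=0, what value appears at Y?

Propagate with G5 forced: G1=1, G2=1, G3=1, G4=0, G5=1 [stuck-at-1], G6=1, G7=0, G8=1, G9=1.
So Y = 1. (Without the fault it would be 0.)

1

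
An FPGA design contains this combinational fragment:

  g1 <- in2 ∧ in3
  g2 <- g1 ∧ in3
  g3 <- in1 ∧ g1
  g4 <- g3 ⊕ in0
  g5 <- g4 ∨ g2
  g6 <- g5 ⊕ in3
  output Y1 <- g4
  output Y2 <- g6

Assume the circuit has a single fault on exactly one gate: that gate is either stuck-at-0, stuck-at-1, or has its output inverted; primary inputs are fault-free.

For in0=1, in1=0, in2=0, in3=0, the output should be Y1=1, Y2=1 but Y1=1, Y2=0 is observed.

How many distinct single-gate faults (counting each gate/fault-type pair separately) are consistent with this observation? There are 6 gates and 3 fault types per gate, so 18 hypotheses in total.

4

Fault-free: g1=0, g2=0, g3=0, g4=1, g5=1, g6=1 → Y1=1, Y2=1. Observed Y1=1, Y2=0.
  g1: none of the 3 fault types match ✗
  g2: none of the 3 fault types match ✗
  g3: none of the 3 fault types match ✗
  g4: none of the 3 fault types match ✗
  g5: stuck-at-0, inverted output ✓; others ✗
  g6: stuck-at-0, inverted output ✓; others ✗
Consistent faults: {g5 stuck-at-0, g5 inverted output, g6 stuck-at-0, g6 inverted output} — 4 in all.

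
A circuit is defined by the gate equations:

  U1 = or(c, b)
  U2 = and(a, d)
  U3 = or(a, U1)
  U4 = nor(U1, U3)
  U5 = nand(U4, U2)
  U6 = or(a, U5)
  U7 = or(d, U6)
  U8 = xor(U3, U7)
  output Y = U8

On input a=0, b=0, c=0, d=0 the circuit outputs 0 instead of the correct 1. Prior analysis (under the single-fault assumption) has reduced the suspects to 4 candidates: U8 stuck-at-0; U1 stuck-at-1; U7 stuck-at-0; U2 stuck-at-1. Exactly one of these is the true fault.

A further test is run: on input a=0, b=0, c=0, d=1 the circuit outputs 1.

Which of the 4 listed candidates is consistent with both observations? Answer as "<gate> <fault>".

Evaluate each candidate on input a=0, b=0, c=0, d=1:
  U8 stuck-at-0: U1=0, U2=0, U3=0, U4=1, U5=1, U6=1, U7=1, U8=0 [stuck-at-0] → 0 — eliminated
  U1 stuck-at-1: U1=1 [stuck-at-1], U2=0, U3=1, U4=0, U5=1, U6=1, U7=1, U8=0 → 0 — eliminated
  U7 stuck-at-0: U1=0, U2=0, U3=0, U4=1, U5=1, U6=1, U7=0 [stuck-at-0], U8=0 → 0 — eliminated
  U2 stuck-at-1: U1=0, U2=1 [stuck-at-1], U3=0, U4=1, U5=0, U6=0, U7=1, U8=1 → 1 — matches
Only U2 stuck-at-1 reproduces the observed 1.

U2 stuck-at-1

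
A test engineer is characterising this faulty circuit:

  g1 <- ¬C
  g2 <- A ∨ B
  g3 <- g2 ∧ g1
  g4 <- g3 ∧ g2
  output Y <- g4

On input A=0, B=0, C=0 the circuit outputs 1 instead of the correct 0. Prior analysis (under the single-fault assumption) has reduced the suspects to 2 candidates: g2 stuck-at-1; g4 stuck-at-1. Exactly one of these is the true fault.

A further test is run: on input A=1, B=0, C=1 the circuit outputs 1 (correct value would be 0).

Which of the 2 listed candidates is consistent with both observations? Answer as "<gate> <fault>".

g4 stuck-at-1

Evaluate each candidate on input A=1, B=0, C=1:
  g2 stuck-at-1: g1=0, g2=1 [stuck-at-1], g3=0, g4=0 → 0 — eliminated
  g4 stuck-at-1: g1=0, g2=1, g3=0, g4=1 [stuck-at-1] → 1 — matches
Only g4 stuck-at-1 reproduces the observed 1.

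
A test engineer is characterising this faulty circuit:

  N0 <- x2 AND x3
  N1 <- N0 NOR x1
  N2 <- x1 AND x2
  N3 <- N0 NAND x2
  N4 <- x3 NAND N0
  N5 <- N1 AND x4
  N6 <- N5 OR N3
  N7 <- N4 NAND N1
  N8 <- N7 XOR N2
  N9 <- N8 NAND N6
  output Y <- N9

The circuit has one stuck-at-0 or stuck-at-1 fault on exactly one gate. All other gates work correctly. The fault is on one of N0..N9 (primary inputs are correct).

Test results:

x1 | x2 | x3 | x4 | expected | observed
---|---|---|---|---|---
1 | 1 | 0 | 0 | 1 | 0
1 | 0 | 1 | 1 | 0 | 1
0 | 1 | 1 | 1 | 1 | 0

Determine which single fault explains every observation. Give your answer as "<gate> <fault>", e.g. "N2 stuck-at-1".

Fault-free values for test 1 (x1=1, x2=1, x3=0, x4=0): N0=0, N1=0, N2=1, N3=1, N4=1, N5=0, N6=1, N7=1, N8=0, N9=1, giving Y=1. Observed 0.
Test 1: faults giving observed 0 are {N1 stuck-at-1, N2 stuck-at-0, N7 stuck-at-0, N8 stuck-at-1, N9 stuck-at-0}.
Test 2 (x1=1, x2=0, x3=1, x4=1): fault-free N0=0, N1=0, N2=0, N3=1, N4=1, N5=0, N6=1, N7=1, N8=1, N9=0 → 0; observed 1. Eliminates N2 stuck-at-0, N8 stuck-at-1, N9 stuck-at-0.
Test 3 (x1=0, x2=1, x3=1, x4=1): fault-free N0=1, N1=0, N2=0, N3=0, N4=0, N5=0, N6=0, N7=1, N8=1, N9=1 → 1; observed 0. Eliminates N7 stuck-at-0.
Only N1 stuck-at-1 is consistent with every test.

N1 stuck-at-1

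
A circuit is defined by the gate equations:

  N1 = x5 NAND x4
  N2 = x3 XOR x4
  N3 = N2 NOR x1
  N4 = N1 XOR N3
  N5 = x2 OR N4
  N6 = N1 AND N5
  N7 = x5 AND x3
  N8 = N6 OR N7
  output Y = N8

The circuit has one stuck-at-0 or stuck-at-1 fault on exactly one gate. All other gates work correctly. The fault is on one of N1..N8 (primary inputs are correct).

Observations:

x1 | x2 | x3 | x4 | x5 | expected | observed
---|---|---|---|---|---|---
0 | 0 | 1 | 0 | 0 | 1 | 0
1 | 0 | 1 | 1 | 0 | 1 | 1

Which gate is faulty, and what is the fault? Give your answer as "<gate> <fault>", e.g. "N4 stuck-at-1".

N2 stuck-at-0

Fault-free values for test 1 (x1=0, x2=0, x3=1, x4=0, x5=0): N1=1, N2=1, N3=0, N4=1, N5=1, N6=1, N7=0, N8=1, giving Y=1. Observed 0.
Test 1: faults giving observed 0 are {N1 stuck-at-0, N2 stuck-at-0, N3 stuck-at-1, N4 stuck-at-0, N5 stuck-at-0, N6 stuck-at-0, N8 stuck-at-0}.
Test 2 (x1=1, x2=0, x3=1, x4=1, x5=0): fault-free N1=1, N2=0, N3=0, N4=1, N5=1, N6=1, N7=0, N8=1 → 1; observed 1. Eliminates N1 stuck-at-0, N3 stuck-at-1, N4 stuck-at-0, N5 stuck-at-0, N6 stuck-at-0, N8 stuck-at-0.
Only N2 stuck-at-0 is consistent with every test.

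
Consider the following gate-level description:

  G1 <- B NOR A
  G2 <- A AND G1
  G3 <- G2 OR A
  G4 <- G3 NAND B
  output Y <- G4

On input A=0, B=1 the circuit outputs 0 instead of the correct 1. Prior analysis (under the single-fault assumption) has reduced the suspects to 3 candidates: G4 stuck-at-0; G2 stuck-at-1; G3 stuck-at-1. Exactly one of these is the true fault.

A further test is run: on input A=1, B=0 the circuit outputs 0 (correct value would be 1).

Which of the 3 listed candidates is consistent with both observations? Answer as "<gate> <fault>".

G4 stuck-at-0

Evaluate each candidate on input A=1, B=0:
  G4 stuck-at-0: G1=0, G2=0, G3=1, G4=0 [stuck-at-0] → 0 — matches
  G2 stuck-at-1: G1=0, G2=1 [stuck-at-1], G3=1, G4=1 → 1 — eliminated
  G3 stuck-at-1: G1=0, G2=0, G3=1 [stuck-at-1], G4=1 → 1 — eliminated
Only G4 stuck-at-0 reproduces the observed 0.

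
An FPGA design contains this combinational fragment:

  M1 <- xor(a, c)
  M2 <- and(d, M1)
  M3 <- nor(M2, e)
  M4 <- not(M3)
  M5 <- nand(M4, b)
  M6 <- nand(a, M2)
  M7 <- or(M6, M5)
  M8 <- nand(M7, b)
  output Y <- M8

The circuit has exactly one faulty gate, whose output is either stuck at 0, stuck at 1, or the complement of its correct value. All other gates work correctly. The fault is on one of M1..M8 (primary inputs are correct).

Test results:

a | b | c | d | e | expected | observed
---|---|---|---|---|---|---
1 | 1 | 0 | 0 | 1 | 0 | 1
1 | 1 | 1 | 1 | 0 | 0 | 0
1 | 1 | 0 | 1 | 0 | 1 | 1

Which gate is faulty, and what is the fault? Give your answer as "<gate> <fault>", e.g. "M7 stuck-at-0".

Fault-free values for test 1 (a=1, b=1, c=0, d=0, e=1): M1=1, M2=0, M3=0, M4=1, M5=0, M6=1, M7=1, M8=0, giving Y=0. Observed 1.
Test 1: faults giving observed 1 are {M2 stuck-at-1, M2 inverted output, M6 stuck-at-0, M6 inverted output, M7 stuck-at-0, M7 inverted output, M8 stuck-at-1, M8 inverted output}.
Test 2 (a=1, b=1, c=1, d=1, e=0): fault-free M1=0, M2=0, M3=1, M4=0, M5=1, M6=1, M7=1, M8=0 → 0; observed 0. Eliminates M2 stuck-at-1, M2 inverted output, M7 stuck-at-0, M7 inverted output, M8 stuck-at-1, M8 inverted output.
Test 3 (a=1, b=1, c=0, d=1, e=0): fault-free M1=1, M2=1, M3=0, M4=1, M5=0, M6=0, M7=0, M8=1 → 1; observed 1. Eliminates M6 inverted output.
Only M6 stuck-at-0 is consistent with every test.

M6 stuck-at-0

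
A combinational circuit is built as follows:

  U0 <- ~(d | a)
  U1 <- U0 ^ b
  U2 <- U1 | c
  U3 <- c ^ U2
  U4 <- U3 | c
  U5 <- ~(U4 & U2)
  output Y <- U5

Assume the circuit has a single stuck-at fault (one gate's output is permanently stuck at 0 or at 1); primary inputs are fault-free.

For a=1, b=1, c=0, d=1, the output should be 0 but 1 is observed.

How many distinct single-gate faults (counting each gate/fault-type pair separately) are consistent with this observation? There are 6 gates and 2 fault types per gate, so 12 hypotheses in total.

6

Fault-free: U0=0, U1=1, U2=1, U3=1, U4=1, U5=0 → 0. Observed 1.
  U0 stuck-at-0: output 0 ✗
  U0 stuck-at-1: output 1 ✓
  U1 stuck-at-0: output 1 ✓
  U1 stuck-at-1: output 0 ✗
  U2 stuck-at-0: output 1 ✓
  U2 stuck-at-1: output 0 ✗
  U3 stuck-at-0: output 1 ✓
  U3 stuck-at-1: output 0 ✗
  U4 stuck-at-0: output 1 ✓
  U4 stuck-at-1: output 0 ✗
  U5 stuck-at-0: output 0 ✗
  U5 stuck-at-1: output 1 ✓
Consistent faults: {U0 stuck-at-1, U1 stuck-at-0, U2 stuck-at-0, U3 stuck-at-0, U4 stuck-at-0, U5 stuck-at-1} — 6 in all.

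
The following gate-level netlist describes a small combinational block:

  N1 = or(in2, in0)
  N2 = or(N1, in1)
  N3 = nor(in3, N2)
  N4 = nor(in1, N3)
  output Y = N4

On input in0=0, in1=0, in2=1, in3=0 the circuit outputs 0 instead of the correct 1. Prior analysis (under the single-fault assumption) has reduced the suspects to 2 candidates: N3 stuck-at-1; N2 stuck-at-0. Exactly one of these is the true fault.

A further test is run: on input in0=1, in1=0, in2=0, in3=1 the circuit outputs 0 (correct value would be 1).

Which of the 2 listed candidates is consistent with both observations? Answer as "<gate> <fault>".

Evaluate each candidate on input in0=1, in1=0, in2=0, in3=1:
  N3 stuck-at-1: N1=1, N2=1, N3=1 [stuck-at-1], N4=0 → 0 — matches
  N2 stuck-at-0: N1=1, N2=0 [stuck-at-0], N3=0, N4=1 → 1 — eliminated
Only N3 stuck-at-1 reproduces the observed 0.

N3 stuck-at-1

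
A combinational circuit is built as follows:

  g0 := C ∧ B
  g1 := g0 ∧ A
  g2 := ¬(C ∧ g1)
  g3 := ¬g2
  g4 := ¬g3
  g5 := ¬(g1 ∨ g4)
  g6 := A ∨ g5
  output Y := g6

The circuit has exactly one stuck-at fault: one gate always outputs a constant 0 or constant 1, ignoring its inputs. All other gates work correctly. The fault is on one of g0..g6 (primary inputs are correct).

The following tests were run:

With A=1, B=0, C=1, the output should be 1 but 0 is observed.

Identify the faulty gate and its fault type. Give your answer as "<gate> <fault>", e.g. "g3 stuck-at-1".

g6 stuck-at-0

Fault-free values for test 1 (A=1, B=0, C=1): g0=0, g1=0, g2=1, g3=0, g4=1, g5=0, g6=1, giving Y=1. Observed 0.
Test 1: faults giving observed 0 are {g6 stuck-at-0}.
Only g6 stuck-at-0 is consistent with every test.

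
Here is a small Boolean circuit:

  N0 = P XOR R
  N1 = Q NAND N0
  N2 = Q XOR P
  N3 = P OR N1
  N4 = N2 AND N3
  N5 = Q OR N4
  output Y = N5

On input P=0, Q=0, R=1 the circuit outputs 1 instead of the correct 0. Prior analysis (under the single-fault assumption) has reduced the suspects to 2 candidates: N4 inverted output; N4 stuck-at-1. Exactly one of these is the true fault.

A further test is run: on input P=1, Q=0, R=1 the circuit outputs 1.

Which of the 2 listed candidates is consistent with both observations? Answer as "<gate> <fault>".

N4 stuck-at-1

Evaluate each candidate on input P=1, Q=0, R=1:
  N4 inverted output: N0=0, N1=1, N2=1, N3=1, N4=0 [inverted output], N5=0 → 0 — eliminated
  N4 stuck-at-1: N0=0, N1=1, N2=1, N3=1, N4=1 [stuck-at-1], N5=1 → 1 — matches
Only N4 stuck-at-1 reproduces the observed 1.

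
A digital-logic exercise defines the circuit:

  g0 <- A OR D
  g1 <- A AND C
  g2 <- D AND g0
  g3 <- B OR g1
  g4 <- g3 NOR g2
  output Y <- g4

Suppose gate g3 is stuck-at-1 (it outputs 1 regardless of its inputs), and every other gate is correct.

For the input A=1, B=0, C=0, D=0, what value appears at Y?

Propagate with g3 forced: g0=1, g1=0, g2=0, g3=1 [stuck-at-1], g4=0.
So Y = 0. (Without the fault it would be 1.)

0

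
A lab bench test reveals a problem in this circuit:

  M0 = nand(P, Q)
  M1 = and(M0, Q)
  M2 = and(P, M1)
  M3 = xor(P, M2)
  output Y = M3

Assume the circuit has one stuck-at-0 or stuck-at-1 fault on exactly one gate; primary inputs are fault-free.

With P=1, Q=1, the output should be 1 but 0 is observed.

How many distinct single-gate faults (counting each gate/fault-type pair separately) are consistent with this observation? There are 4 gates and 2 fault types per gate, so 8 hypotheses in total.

4

Fault-free: M0=0, M1=0, M2=0, M3=1 → 1. Observed 0.
  M0 stuck-at-0: output 1 ✗
  M0 stuck-at-1: output 0 ✓
  M1 stuck-at-0: output 1 ✗
  M1 stuck-at-1: output 0 ✓
  M2 stuck-at-0: output 1 ✗
  M2 stuck-at-1: output 0 ✓
  M3 stuck-at-0: output 0 ✓
  M3 stuck-at-1: output 1 ✗
Consistent faults: {M0 stuck-at-1, M1 stuck-at-1, M2 stuck-at-1, M3 stuck-at-0} — 4 in all.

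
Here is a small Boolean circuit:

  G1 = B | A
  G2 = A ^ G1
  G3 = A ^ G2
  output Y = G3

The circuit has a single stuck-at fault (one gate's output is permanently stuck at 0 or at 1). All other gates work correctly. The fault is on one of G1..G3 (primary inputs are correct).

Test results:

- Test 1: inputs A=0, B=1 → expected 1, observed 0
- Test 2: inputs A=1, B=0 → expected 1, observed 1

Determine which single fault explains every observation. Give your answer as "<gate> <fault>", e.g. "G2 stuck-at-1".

G2 stuck-at-0

Fault-free values for test 1 (A=0, B=1): G1=1, G2=1, G3=1, giving Y=1. Observed 0.
Test 1: faults giving observed 0 are {G1 stuck-at-0, G2 stuck-at-0, G3 stuck-at-0}.
Test 2 (A=1, B=0): fault-free G1=1, G2=0, G3=1 → 1; observed 1. Eliminates G1 stuck-at-0, G3 stuck-at-0.
Only G2 stuck-at-0 is consistent with every test.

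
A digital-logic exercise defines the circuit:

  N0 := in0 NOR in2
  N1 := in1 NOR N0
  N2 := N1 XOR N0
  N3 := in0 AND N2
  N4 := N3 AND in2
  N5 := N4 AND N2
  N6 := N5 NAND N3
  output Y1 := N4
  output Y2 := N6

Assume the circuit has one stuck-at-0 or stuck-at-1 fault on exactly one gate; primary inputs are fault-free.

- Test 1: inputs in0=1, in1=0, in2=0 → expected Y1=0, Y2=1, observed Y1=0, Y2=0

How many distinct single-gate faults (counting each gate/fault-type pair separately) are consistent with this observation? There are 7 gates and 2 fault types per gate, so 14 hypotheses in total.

2

Fault-free: N0=0, N1=1, N2=1, N3=1, N4=0, N5=0, N6=1 → Y1=0, Y2=1. Observed Y1=0, Y2=0.
  N0 stuck-at-0: output Y1=0, Y2=1 ✗
  N0 stuck-at-1: output Y1=0, Y2=1 ✗
  N1 stuck-at-0: output Y1=0, Y2=1 ✗
  N1 stuck-at-1: output Y1=0, Y2=1 ✗
  N2 stuck-at-0: output Y1=0, Y2=1 ✗
  N2 stuck-at-1: output Y1=0, Y2=1 ✗
  N3 stuck-at-0: output Y1=0, Y2=1 ✗
  N3 stuck-at-1: output Y1=0, Y2=1 ✗
  N4 stuck-at-0: output Y1=0, Y2=1 ✗
  N4 stuck-at-1: output Y1=1, Y2=0 ✗
  N5 stuck-at-0: output Y1=0, Y2=1 ✗
  N5 stuck-at-1: output Y1=0, Y2=0 ✓
  N6 stuck-at-0: output Y1=0, Y2=0 ✓
  N6 stuck-at-1: output Y1=0, Y2=1 ✗
Consistent faults: {N5 stuck-at-1, N6 stuck-at-0} — 2 in all.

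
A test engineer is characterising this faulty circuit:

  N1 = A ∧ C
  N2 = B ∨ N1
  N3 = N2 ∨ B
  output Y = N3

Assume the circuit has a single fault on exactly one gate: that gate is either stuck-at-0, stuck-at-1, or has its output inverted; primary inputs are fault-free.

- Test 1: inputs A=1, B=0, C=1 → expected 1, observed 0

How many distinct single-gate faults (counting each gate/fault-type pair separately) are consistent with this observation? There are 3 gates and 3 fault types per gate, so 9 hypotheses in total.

6

Fault-free: N1=1, N2=1, N3=1 → 1. Observed 0.
  N1 stuck-at-0: output 0 ✓
  N1 stuck-at-1: output 1 ✗
  N1 inverted output: output 0 ✓
  N2 stuck-at-0: output 0 ✓
  N2 stuck-at-1: output 1 ✗
  N2 inverted output: output 0 ✓
  N3 stuck-at-0: output 0 ✓
  N3 stuck-at-1: output 1 ✗
  N3 inverted output: output 0 ✓
Consistent faults: {N1 stuck-at-0, N1 inverted output, N2 stuck-at-0, N2 inverted output, N3 stuck-at-0, N3 inverted output} — 6 in all.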